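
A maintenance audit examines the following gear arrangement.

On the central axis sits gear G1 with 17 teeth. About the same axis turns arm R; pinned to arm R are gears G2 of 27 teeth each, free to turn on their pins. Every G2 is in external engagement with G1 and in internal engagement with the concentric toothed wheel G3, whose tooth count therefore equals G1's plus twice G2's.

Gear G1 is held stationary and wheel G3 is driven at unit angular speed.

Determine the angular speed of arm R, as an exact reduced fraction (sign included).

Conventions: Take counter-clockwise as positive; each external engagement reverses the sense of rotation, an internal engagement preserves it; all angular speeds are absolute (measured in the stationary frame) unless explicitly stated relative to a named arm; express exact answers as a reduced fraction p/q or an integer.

planetary set (17T centre, 27T on arm, 71T internal) — Willis relation
ring teeth: 17 + 2·27 = 71
17(ω_sun−ω_arm) = −71(ω_ring−ω_arm),  ω_sun = 0, ω_ring = 1
17(0−ω_arm) = −71(1−ω_arm)  ⇒  88·ω_arm = 71  ⇒  ω_arm = 71/88
exact speed ratio = 71/88

71/88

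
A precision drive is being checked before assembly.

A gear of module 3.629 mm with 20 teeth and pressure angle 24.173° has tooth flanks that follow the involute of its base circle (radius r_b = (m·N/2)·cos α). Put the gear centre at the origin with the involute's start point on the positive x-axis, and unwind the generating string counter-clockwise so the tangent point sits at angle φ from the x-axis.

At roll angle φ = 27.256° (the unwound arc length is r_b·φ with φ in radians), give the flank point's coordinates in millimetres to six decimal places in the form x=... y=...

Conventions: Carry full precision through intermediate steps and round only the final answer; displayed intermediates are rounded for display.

single-mesh involute tooth geometry (20T wheel at module 3.629)
pitch radius r_p = m·N/2 = 3.629·20/2 = 36.290000
base radius r_b = r_p·cos α = 36.290000·cos 24.173° = 33.107846
roll angle φ = 27.256° = 0.47570694 rad
x = r_b·(cos φ + φ·sin φ) = 36.644666
y = r_b·(sin φ − φ·cos φ) = 1.161364

x=36.644666 y=1.161364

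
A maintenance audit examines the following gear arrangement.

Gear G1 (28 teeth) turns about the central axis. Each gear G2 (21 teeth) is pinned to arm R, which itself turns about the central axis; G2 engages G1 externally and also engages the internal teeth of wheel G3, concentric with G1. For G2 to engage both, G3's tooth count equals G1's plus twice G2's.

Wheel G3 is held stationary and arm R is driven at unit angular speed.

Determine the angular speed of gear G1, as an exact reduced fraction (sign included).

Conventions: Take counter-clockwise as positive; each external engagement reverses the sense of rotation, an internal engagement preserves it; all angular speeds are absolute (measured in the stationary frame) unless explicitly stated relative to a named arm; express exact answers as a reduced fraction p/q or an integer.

topology: planetary set — G1 28T / G2 21T / G3 70T, arm = carrier (Willis)
ring teeth: 28 + 2·21 = 70
28(ω_sun−ω_arm) = −70(ω_ring−ω_arm),  ω_ring = 0, ω_arm = 1
ω_sun = 1 − (70/28)(0−1) = 7/2
exact speed ratio = 7/2

7/2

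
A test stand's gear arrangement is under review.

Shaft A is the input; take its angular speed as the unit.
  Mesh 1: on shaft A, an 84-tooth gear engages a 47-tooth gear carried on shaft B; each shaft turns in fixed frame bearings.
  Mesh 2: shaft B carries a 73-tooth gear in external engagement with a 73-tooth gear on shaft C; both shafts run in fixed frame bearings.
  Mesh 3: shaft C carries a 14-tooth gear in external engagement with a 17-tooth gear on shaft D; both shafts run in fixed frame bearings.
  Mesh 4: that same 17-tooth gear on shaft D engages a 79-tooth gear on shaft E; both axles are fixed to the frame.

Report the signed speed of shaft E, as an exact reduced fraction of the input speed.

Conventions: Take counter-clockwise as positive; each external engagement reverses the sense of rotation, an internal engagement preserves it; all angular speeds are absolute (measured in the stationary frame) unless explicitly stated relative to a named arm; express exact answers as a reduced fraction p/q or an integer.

4-mesh fixed-axis compound train (all bearings frame-fixed)
mesh 1 [84T→47T]: |ω|/ω_in = 1×84/47 = 84/47, sense flips to −
mesh 2 [73T→73T]: |ω|/ω_in = (84/47)×73/73 = 84/47, sense flips to +
mesh 3 [14T→17T]: |ω|/ω_in = (84/47)×14/17 = 1176/799, sense flips to −
mesh 4 [17T→79T]: |ω|/ω_in = (1176/799)×17/79 = 1176/3713, sense flips to +
signed output speed (× input speed) = 1176/3713

1176/3713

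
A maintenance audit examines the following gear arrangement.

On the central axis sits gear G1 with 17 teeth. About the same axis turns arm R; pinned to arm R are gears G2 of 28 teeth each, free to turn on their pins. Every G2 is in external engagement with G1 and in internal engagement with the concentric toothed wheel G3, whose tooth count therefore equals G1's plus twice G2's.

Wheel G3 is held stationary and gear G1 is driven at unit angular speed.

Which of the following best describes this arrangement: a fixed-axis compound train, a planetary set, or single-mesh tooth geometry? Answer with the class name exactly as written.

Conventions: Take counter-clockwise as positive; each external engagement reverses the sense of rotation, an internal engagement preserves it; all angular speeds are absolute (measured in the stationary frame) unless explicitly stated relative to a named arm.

recognized (axles ride arm R): planetary set, 17/28/73 teeth
classification: planetary set

planetary set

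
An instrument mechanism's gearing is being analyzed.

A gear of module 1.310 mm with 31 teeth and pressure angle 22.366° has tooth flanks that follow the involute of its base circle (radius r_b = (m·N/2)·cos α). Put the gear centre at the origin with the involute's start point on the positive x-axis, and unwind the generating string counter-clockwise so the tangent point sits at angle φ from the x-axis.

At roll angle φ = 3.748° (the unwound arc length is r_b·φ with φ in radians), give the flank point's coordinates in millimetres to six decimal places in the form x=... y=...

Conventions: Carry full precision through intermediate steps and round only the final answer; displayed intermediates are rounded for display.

x=18.817628 y=0.001751

recognized (one wheel, involute flank): single-mesh tooth geometry, m = 1.310, N = 31
pitch radius r_p = m·N/2 = 1.310·31/2 = 20.305000
base radius r_b = r_p·cos α = 20.305000·cos 22.366° = 18.777496
roll angle φ = 3.748° = 0.06541494 rad
x = r_b·(cos φ + φ·sin φ) = 18.817628
y = r_b·(sin φ − φ·cos φ) = 0.001751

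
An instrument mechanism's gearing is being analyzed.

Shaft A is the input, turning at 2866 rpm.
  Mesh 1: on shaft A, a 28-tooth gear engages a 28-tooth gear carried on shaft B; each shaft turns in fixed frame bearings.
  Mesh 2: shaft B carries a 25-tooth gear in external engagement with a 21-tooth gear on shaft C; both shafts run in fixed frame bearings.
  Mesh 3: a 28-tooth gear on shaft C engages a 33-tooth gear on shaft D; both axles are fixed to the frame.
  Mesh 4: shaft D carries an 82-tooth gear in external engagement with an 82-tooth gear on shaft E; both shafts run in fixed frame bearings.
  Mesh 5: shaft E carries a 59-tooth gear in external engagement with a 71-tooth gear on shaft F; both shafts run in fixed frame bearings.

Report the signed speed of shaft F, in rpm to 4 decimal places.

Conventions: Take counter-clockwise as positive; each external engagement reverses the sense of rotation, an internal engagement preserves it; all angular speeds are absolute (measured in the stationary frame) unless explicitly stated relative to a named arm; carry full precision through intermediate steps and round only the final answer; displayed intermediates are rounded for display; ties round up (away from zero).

-2405.6623 rpm

recognized (6 fixed axles, 5 meshes): fixed-axis compound train
mesh 1 [28T→28T]: ω = 2866.0000×28/28 = 2866.0000 rpm, sense flips to −
mesh 2 [25T→21T]: ω = 2866.0000×25/21 = 3411.9048 rpm, sense flips to +
mesh 3 [28T→33T]: ω = 3411.9048×28/33 = 2894.9495 rpm, sense flips to −
mesh 4 [82T→82T]: ω = 2894.9495×82/82 = 2894.9495 rpm, sense flips to +
mesh 5 [59T→71T]: ω = 2894.9495×59/71 = 2405.6623 rpm, sense flips to −
signed output speed = -2405.6623 rpm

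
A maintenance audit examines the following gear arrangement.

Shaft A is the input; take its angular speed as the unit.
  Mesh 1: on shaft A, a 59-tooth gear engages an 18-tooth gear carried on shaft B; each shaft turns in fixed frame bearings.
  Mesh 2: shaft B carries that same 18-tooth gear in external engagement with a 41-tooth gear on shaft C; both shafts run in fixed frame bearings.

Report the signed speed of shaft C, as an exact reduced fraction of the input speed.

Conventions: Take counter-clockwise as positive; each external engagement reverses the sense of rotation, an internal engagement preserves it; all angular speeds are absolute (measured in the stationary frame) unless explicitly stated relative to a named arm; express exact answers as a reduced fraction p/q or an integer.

59/41

2-mesh fixed-axis compound train (all bearings frame-fixed)
mesh 1 [59T→18T]: |ω|/ω_in = 1×59/18 = 59/18, sense flips to −
mesh 2 [18T→41T]: |ω|/ω_in = (59/18)×18/41 = 59/41, sense flips to +
signed output speed (× input speed) = 59/41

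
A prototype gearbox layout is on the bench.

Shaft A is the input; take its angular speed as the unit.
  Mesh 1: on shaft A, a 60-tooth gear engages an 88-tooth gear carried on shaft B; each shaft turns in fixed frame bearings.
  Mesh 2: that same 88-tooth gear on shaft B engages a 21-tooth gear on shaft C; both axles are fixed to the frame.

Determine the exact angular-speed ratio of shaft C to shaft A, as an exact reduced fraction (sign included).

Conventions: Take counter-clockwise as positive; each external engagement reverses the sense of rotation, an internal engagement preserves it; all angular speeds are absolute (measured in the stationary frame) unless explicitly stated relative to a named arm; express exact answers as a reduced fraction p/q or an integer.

20/7

class = fixed-axis compound train [2 meshes; 2 ratios multiply, 2 sense flips]
mesh 1 [60T→88T]: running ratio 15/22, sense −
mesh 2 [88T→21T]: running ratio 20/7, sense +
ω_out/ω_in = 20/7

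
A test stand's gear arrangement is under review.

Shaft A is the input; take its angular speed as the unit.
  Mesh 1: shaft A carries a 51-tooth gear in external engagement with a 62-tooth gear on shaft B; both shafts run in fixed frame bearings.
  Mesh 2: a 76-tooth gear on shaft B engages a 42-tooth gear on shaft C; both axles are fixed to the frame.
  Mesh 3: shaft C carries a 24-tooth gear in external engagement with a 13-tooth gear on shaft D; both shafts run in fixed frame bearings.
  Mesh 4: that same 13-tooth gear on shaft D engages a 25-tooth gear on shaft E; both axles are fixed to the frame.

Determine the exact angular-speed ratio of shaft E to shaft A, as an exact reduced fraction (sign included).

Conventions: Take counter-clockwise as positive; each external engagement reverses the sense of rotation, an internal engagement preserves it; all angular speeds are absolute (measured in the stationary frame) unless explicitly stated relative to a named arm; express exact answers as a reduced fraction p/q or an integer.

class = fixed-axis compound train [4 meshes; 4 ratios multiply, 4 sense flips]
mesh 1 [51T→62T]: running ratio 51/62, sense −
mesh 2 [76T→42T]: running ratio 323/217, sense +
mesh 3 [24T→13T]: running ratio 7752/2821, sense −
mesh 4 [13T→25T]: running ratio 7752/5425, sense +
ω_out/ω_in = 7752/5425

7752/5425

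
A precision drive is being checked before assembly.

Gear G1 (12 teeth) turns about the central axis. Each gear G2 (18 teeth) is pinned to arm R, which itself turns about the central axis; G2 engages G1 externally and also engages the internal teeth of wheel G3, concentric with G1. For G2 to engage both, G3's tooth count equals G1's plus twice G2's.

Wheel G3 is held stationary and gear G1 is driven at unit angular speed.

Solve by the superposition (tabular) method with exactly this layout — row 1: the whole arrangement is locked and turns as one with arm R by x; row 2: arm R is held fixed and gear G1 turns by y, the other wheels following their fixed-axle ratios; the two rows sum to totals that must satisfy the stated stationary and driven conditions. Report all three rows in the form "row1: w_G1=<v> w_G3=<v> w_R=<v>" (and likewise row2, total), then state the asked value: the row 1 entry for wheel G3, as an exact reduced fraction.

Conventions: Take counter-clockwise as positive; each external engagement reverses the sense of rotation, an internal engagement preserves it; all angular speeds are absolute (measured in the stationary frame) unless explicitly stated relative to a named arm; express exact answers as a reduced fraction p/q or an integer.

row1: w_G1=1/5 w_G3=1/5 w_R=1/5
row2: w_G1=4/5 w_G3=-1/5 w_R=0
total: w_G1=1 w_G3=0 w_R=1/5
asked value: 1/5

topology: planetary set — G1 12T / G2 18T / G3 48T, arm = carrier (Willis)
row 1 (train locked, turned with arm): all members turn x
row 2 — arm fixed, fixed-axis ratios: sun y, ring −(12/48)·y, arm 0
boundary: total ω_ring = x − (12/48)·y = 0 and total ω_sun = x + y = 1  ⇒  y = 4/5, x = 1/5
row 2 ring = −(12/48)·4/5 = -1/5
totals (row 1 + row 2): sun 1/5 + 4/5 = 1, ring 1/5 + (-1/5) = 0, arm 1/5 + 0 = 1/5
asked cell (row1, ring) = 1/5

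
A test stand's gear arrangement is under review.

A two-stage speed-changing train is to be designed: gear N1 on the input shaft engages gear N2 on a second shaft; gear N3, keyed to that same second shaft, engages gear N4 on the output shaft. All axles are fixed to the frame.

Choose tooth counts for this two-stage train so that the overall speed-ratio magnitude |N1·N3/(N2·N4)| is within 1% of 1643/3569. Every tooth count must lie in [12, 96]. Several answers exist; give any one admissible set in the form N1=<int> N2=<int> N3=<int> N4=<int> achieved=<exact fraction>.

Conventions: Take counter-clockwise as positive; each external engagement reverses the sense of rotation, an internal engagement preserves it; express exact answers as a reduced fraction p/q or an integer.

N1=31 N2=43 N3=53 N4=83 achieved=1643/3569

class = fixed-axis compound train [2-stage, 1643/3569 wanted]
target = 1643/3569 in lowest terms: an exact hit needs N1·N3 = k·1643 and N2·N4 = k·3569 for one integer k, every count in [12, 96]; additionally prefer no 1:1 stage (N1 ≠ N2, N3 ≠ N4)
k = 1: N1·N3 = 1643 = 31·53, N2·N4 = 3569 = 43·83
achieved = 31·53/(43·83) = 1643/3569; |achieved − target| = 0 ≤ 1643/356900 ✓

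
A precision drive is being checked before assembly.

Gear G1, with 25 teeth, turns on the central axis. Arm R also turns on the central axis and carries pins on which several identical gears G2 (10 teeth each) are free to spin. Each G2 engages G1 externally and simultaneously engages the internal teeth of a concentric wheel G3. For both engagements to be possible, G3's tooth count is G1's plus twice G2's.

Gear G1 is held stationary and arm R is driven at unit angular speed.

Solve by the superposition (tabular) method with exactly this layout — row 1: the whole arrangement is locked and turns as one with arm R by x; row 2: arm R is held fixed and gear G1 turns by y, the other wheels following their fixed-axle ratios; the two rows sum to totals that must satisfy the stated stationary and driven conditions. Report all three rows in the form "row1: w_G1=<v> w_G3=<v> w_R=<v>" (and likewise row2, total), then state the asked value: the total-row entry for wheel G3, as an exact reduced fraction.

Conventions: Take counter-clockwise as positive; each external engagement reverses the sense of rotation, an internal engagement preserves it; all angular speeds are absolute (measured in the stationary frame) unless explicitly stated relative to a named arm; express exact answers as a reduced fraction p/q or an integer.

row1: w_G1=1 w_G3=1 w_R=1
row2: w_G1=-1 w_G3=5/9 w_R=0
total: w_G1=0 w_G3=14/9 w_R=1
asked value: 14/9

planetary set (25T centre, 10T on arm, 45T internal) — Willis relation
row 1 — lock + rotate with arm: ω_sun = ω_ring = ω_arm = x
row 2 (arm held, sun turns y): ω_ring = −(25/45)·y, ω_arm = 0
boundary: total ω_sun = x + y = 0 and total ω_arm = x = 1  ⇒  y = -1, x = 1
row 2 ring = −(25/45)·(-1) = 5/9
totals (row 1 + row 2): sun 1 + (-1) = 0, ring 1 + 5/9 = 14/9, arm 1 + 0 = 1
asked cell (total, ring) = 14/9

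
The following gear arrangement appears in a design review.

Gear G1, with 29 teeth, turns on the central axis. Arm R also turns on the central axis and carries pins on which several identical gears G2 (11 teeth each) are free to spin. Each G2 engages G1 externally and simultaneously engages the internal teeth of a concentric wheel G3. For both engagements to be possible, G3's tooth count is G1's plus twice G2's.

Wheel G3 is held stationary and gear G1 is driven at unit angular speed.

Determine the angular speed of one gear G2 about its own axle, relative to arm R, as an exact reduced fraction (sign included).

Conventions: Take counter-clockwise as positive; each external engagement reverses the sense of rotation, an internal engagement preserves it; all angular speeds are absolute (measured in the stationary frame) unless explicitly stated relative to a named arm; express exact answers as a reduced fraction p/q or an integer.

-1479/880

class = planetary set [G3 = 29+2·11 = 51; Willis about the carrier]
ring teeth: 29 + 2·11 = 51
29(ω_sun−ω_arm) = −51(ω_ring−ω_arm),  ω_ring = 0, ω_sun = 1
29(1−ω_arm) = −51(0−ω_arm)  ⇒  80·ω_arm = 29  ⇒  ω_arm = 29/80
sun–planet mesh: 29·(1−29/80) = −11·(ω_p−ω_arm)  ⇒  ω_p−ω_arm = -1479/880
exact speed ratio = -1479/880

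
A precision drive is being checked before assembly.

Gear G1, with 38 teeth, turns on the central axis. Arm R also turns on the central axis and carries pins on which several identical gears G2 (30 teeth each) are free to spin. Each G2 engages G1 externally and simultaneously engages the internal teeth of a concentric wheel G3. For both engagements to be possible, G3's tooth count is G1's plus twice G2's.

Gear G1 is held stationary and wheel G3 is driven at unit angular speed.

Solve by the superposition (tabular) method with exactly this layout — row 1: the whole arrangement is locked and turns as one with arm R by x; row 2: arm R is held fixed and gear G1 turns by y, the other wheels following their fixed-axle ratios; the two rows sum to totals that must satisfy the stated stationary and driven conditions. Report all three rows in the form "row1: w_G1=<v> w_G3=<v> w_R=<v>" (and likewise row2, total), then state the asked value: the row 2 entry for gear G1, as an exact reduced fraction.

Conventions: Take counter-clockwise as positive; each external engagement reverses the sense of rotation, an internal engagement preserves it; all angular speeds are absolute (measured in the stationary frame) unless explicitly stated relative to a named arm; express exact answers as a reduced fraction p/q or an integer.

planetary set (38T centre, 30T on arm, 98T internal) — Willis relation
row 1 — lock + rotate with arm: ω_sun = ω_ring = ω_arm = x
row 2 (arm held, sun turns y): ω_ring = −(38/98)·y, ω_arm = 0
boundary: total ω_sun = x + y = 0 and total ω_ring = x − (38/98)·y = 1  ⇒  y = -49/68, x = 49/68
row 2 ring = −(38/98)·(-49/68) = 19/68
totals (row 1 + row 2): sun 49/68 + (-49/68) = 0, ring 49/68 + 19/68 = 1, arm 49/68 + 0 = 49/68
asked cell (row2, sun) = -49/68

row1: w_G1=49/68 w_G3=49/68 w_R=49/68
row2: w_G1=-49/68 w_G3=19/68 w_R=0
total: w_G1=0 w_G3=1 w_R=49/68
asked value: -49/68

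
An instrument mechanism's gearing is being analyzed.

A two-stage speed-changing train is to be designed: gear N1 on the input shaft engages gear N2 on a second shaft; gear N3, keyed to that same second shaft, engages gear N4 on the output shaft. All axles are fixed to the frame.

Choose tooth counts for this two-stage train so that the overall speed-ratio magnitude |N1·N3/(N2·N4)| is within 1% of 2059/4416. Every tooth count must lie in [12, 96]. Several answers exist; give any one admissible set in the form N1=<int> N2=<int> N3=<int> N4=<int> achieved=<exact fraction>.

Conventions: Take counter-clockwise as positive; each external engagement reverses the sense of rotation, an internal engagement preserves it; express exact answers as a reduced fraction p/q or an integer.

topology: fixed-axis compound train — 2 stages, target 2059/4416
target = 2059/4416 in lowest terms: an exact hit needs N1·N3 = k·2059 and N2·N4 = k·4416 for one integer k, every count in [12, 96]; additionally prefer no 1:1 stage (N1 ≠ N2, N3 ≠ N4)
k = 1: N1·N3 = 2059 = 29·71, N2·N4 = 4416 = 46·96
achieved = 29·71/(46·96) = 2059/4416; |achieved − target| = 0 ≤ 2059/441600 ✓

N1=29 N2=46 N3=71 N4=96 achieved=2059/4416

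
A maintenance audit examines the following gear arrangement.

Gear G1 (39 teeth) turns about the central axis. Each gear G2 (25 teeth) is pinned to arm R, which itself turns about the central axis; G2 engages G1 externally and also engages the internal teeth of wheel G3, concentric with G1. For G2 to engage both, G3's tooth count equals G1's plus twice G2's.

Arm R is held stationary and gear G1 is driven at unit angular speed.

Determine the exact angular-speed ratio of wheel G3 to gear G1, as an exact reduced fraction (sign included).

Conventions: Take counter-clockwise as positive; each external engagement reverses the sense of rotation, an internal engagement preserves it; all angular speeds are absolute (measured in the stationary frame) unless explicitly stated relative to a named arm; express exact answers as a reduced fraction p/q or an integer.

-39/89

planetary set (39T centre, 25T on arm, 89T internal) — Willis relation
ring teeth: 39 + 2·25 = 89
39(ω_sun−ω_arm) = −89(ω_ring−ω_arm),  ω_arm = 0, ω_sun = 1
ω_ring = 0 − (39/89)(1−0) = -39/89
ω_out/ω_in = -39/89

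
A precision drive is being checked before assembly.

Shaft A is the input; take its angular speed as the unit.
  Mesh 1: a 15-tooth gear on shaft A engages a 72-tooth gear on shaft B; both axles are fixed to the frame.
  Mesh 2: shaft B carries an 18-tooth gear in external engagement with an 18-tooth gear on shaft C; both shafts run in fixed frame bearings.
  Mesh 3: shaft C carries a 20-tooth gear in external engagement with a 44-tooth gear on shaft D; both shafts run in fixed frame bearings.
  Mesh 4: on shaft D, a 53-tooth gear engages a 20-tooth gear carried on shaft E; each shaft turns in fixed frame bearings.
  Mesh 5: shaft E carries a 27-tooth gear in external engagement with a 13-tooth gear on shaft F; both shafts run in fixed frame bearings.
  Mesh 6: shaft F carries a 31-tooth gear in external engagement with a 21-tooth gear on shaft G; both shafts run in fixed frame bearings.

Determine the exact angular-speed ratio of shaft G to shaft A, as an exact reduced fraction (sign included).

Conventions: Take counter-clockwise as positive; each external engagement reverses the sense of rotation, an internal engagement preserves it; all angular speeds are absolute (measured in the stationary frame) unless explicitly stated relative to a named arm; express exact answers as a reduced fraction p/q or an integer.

class = fixed-axis compound train [6 meshes; 6 ratios multiply, 6 sense flips]
mesh 1 [15T→72T]: running ratio 5/24, sense −
mesh 2 [18T→18T]: running ratio 5/24, sense +
mesh 3 [20T→44T]: running ratio 25/264, sense −
mesh 4 [53T→20T]: running ratio 265/1056, sense +
mesh 5 [27T→13T]: running ratio 2385/4576, sense −
mesh 6 [31T→21T]: running ratio 24645/32032, sense +
ω_out/ω_in = 24645/32032

24645/32032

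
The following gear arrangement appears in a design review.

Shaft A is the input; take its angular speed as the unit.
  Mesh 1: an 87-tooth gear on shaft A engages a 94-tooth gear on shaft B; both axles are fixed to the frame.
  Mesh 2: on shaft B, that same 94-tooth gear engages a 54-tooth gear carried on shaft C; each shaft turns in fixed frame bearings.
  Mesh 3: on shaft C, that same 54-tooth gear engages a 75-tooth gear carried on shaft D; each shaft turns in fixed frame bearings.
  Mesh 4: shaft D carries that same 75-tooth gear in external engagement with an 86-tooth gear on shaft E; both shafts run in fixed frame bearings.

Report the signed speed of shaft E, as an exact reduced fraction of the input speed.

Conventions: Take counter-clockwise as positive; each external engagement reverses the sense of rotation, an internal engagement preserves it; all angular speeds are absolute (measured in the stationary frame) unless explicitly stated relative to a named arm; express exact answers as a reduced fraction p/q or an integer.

87/86

4-mesh fixed-axis compound train (all bearings frame-fixed)
mesh 1 [87T→94T]: |ω|/ω_in = 1×87/94 = 87/94, sense flips to −
mesh 2 [94T→54T]: |ω|/ω_in = (87/94)×94/54 = 29/18, sense flips to +
mesh 3 [54T→75T]: |ω|/ω_in = (29/18)×54/75 = 29/25, sense flips to −
mesh 4 [75T→86T]: |ω|/ω_in = (29/25)×75/86 = 87/86, sense flips to +
signed output speed (× input speed) = 87/86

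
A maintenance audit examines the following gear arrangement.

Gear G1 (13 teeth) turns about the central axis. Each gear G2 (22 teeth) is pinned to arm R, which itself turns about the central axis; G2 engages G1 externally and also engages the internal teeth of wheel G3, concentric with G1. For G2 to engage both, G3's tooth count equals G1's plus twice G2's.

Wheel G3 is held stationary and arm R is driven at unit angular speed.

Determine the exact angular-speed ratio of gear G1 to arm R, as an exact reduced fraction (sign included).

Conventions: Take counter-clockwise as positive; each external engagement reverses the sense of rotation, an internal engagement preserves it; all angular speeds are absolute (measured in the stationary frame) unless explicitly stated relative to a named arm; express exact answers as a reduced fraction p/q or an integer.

70/13

topology: planetary set — G1 13T / G2 22T / G3 57T, arm = carrier (Willis)
ring teeth: 13 + 2·22 = 57
13(ω_sun−ω_arm) = −57(ω_ring−ω_arm),  ω_ring = 0, ω_arm = 1
ω_sun = 1 − (57/13)(0−1) = 70/13
ω_out/ω_in = 70/13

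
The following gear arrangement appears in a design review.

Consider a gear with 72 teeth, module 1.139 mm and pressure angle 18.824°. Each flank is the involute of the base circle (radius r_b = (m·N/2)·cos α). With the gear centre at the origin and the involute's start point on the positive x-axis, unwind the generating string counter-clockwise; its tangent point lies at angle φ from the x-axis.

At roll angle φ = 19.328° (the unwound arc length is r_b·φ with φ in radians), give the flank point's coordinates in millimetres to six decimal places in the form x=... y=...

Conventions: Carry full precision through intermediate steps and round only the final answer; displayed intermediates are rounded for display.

recognized (one wheel, involute flank): single-mesh tooth geometry, m = 1.139, N = 72
pitch radius r_p = m·N/2 = 1.139·72/2 = 41.004000
base radius r_b = r_p·cos α = 41.004000·cos 18.824° = 38.810868
roll angle φ = 19.328° = 0.33733724 rad
x = r_b·(cos φ + φ·sin φ) = 40.956709
y = r_b·(sin φ − φ·cos φ) = 0.490992

x=40.956709 y=0.490992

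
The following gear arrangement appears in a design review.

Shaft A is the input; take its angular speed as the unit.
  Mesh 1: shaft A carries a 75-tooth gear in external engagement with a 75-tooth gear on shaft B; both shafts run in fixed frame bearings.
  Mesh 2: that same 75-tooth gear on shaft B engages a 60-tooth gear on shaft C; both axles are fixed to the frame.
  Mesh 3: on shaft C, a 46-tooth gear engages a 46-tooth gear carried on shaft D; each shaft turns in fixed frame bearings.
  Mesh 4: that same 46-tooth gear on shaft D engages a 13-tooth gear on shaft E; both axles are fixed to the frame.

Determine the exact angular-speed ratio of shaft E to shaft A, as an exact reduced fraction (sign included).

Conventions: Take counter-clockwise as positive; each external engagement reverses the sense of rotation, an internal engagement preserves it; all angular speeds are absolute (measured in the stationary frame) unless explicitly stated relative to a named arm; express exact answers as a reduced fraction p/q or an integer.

class = fixed-axis compound train [4 meshes; 4 ratios multiply, 4 sense flips]
mesh 1 [75T→75T]: running ratio 1, sense −
mesh 2 [75T→60T]: running ratio 5/4, sense +
mesh 3 [46T→46T]: running ratio 5/4, sense −
mesh 4 [46T→13T]: running ratio 115/26, sense +
ω_out/ω_in = 115/26

115/26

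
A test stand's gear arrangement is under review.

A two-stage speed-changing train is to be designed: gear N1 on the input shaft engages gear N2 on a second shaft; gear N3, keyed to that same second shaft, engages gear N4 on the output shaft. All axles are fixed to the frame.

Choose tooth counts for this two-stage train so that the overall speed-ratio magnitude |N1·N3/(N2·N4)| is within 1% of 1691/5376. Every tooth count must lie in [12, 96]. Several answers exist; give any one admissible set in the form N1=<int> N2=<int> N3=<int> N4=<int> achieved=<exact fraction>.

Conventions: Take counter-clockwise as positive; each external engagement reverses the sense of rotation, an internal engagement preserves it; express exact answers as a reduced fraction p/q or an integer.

N1=19 N2=56 N3=89 N4=96 achieved=1691/5376

class = fixed-axis compound train [2-stage, 1691/5376 wanted]
target = 1691/5376 in lowest terms: an exact hit needs N1·N3 = k·1691 and N2·N4 = k·5376 for one integer k, every count in [12, 96]; additionally prefer no 1:1 stage (N1 ≠ N2, N3 ≠ N4)
k = 1: N1·N3 = 1691 = 19·89, N2·N4 = 5376 = 56·96
achieved = 19·89/(56·96) = 1691/5376; |achieved − target| = 0 ≤ 1691/537600 ✓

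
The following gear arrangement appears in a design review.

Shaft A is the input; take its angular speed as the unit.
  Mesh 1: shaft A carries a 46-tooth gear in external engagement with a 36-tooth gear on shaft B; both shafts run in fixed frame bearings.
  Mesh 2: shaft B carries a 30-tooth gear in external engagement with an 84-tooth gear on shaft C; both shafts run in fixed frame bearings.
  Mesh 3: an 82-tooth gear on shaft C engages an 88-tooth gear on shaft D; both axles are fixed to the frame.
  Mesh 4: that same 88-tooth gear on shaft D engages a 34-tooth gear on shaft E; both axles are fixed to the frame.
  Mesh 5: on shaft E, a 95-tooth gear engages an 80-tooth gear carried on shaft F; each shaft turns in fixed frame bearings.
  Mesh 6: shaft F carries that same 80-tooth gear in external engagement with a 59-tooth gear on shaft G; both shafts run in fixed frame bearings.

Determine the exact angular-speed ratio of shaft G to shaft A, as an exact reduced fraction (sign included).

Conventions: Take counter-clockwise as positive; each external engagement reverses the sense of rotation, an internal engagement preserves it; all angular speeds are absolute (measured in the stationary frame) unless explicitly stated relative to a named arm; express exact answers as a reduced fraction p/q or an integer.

class = fixed-axis compound train [6 meshes; 6 ratios multiply, 6 sense flips]
mesh 1 [46T→36T]: running ratio 23/18, sense −
mesh 2 [30T→84T]: running ratio 115/252, sense +
mesh 3 [82T→88T]: running ratio 4715/11088, sense −
mesh 4 [88T→34T]: running ratio 4715/4284, sense +
mesh 5 [95T→80T]: running ratio 89585/68544, sense −
mesh 6 [80T→59T]: running ratio 447925/252756, sense +
ω_out/ω_in = 447925/252756

447925/252756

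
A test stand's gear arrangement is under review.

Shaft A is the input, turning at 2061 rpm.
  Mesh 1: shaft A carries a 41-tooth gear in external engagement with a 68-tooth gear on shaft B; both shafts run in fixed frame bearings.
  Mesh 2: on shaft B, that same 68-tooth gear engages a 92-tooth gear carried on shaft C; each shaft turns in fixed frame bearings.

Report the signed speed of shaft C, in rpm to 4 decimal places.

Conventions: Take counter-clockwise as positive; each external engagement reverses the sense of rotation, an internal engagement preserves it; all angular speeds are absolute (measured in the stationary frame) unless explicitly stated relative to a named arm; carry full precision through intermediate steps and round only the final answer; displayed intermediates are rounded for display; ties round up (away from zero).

recognized (3 fixed axles, 2 meshes): fixed-axis compound train
mesh 1 [41T→68T]: ω = 2061.0000×41/68 = 1242.6618 rpm, sense flips to −
mesh 2 [68T→92T]: ω = 1242.6618×68/92 = 918.4891 rpm, sense flips to +
signed output speed = +918.4891 rpm

+918.4891 rpm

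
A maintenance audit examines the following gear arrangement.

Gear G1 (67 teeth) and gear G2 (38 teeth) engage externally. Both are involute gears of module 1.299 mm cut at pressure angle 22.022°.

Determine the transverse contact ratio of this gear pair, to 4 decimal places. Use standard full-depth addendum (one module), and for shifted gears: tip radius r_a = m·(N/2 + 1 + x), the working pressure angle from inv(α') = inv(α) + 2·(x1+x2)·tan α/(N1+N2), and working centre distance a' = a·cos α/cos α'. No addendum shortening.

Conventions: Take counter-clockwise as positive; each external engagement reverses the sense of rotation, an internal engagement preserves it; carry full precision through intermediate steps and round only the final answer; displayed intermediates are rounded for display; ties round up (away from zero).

1.6531

recognized (one external pair, fixed centres): single-mesh tooth geometry, m = 1.299, N1 = 67, N2 = 38
base radii: r_b1 = 40.341534, r_b2 = 22.880273
tip radii: r_a1 = 44.815500, r_a2 = 25.980000
no profile shift: α' = α, a' = a
action lengths: √(r_a1²−r_b1²) = 19.518957, √(r_a2²−r_b2²) = 12.306645
base pitch p_b = π·m·cos α = 3.783184
CR = (19.518957 + 12.306645 − 68.197500·sin 22.02200°)/3.783184 = 1.653129
contact ratio ≈ 1.6531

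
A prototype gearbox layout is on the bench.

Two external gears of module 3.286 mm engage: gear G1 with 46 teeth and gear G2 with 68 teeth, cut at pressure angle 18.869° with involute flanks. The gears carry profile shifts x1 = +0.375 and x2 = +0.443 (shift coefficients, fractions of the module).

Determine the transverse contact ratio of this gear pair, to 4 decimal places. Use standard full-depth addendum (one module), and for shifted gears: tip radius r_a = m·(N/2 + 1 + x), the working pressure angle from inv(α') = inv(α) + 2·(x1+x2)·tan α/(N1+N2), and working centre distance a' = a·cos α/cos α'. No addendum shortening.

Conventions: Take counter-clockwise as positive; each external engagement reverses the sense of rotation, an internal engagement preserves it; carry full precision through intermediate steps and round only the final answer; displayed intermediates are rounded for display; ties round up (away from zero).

1.7287

class = single-mesh tooth geometry [involute pair 46T × 68T, m = 3.286]
base radii: r_b1 = 71.516474, r_b2 = 105.720005
tip radii: r_a1 = 80.096250, r_a2 = 116.465698
inv(α') = inv(18.869°) + 2·(+0.375+0.443)·tan α/(46+68) = 0.01735072  ⇒  α' = 21.00226°
a' = a·cos α / cos α' = 187.3020·cos 18.869°/cos 21.00226° = 189.848848
action lengths: √(r_a1²−r_b1²) = 36.066649, √(r_a2²−r_b2²) = 48.862452
base pitch p_b = π·m·cos α = 9.768506
CR = (36.066649 + 48.862452 − 189.848848·sin 21.00226°)/9.768506 = 1.728653
contact ratio ≈ 1.7287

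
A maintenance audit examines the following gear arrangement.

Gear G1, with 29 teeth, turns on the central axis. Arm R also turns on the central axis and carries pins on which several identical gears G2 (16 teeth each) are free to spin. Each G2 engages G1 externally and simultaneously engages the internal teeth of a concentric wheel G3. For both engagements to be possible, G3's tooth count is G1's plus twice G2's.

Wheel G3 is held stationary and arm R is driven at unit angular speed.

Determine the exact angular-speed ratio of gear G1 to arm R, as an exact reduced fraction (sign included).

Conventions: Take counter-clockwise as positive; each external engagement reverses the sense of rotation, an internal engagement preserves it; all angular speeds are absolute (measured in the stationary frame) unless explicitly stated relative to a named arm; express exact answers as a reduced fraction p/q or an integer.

90/29

topology: planetary set — G1 29T / G2 16T / G3 61T, arm = carrier (Willis)
ring teeth: 29 + 2·16 = 61
29(ω_sun−ω_arm) = −61(ω_ring−ω_arm),  ω_ring = 0, ω_arm = 1
ω_sun = 1 − (61/29)(0−1) = 90/29
ω_out/ω_in = 90/29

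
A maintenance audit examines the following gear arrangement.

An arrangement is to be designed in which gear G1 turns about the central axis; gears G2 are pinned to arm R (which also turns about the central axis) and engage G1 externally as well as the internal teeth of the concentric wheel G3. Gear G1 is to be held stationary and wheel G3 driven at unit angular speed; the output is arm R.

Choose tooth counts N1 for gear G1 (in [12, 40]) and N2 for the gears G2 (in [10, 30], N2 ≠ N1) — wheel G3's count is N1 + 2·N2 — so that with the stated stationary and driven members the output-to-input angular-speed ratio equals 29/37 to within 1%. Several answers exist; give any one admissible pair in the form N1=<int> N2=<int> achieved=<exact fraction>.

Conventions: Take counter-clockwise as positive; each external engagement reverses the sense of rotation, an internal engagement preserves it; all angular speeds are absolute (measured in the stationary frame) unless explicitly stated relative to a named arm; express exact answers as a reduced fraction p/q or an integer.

design class (target 29/37): planetary set
Willis with ω_sun = 0: ω_arm/ω_ring = N3/(N1+N3); set equal to 29/37  ⇒  N3/N1 = (29/37)/(1 − 29/37) = 29/8
N3 = N1 + 2·N2  ⇒  N2/N1 = (N3/N1 − 1)/2 = (29/8 − 1)/2 = 21/16
smallest multiple with N1 ≥ 12 and N2 ≥ 10: k = 1  ⇒  N1 = 1·16 = 16, N2 = 1·21 = 21 (N1 ≤ 40, N2 ≤ 30, N2 ≠ N1 ✓), N3 = 16 + 2·21 = 58
check: N3/(N1+N3) with N1 = 16, N3 = 58 gives 29/37; |achieved − target| = 0 ≤ 29/3700 ✓

N1=16 N2=21 achieved=29/37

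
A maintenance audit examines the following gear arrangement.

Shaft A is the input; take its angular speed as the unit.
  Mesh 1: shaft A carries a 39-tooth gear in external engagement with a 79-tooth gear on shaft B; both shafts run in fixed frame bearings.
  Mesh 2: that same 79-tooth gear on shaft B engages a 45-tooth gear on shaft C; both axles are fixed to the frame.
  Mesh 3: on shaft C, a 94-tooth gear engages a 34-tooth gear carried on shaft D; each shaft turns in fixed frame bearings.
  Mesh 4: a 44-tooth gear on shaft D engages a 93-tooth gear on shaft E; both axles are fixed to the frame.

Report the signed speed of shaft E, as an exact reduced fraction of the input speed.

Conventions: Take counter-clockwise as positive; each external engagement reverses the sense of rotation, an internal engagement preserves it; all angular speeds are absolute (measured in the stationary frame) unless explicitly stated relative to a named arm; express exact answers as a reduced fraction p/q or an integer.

4-mesh fixed-axis compound train (all bearings frame-fixed)
mesh 1 [39T→79T]: |ω|/ω_in = 1×39/79 = 39/79, sense flips to −
mesh 2 [79T→45T]: |ω|/ω_in = (39/79)×79/45 = 13/15, sense flips to +
mesh 3 [94T→34T]: |ω|/ω_in = (13/15)×94/34 = 611/255, sense flips to −
mesh 4 [44T→93T]: |ω|/ω_in = (611/255)×44/93 = 26884/23715, sense flips to +
signed output speed (× input speed) = 26884/23715

26884/23715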